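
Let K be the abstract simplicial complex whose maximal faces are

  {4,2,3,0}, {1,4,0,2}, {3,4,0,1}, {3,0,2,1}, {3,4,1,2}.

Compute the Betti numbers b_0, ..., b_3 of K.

b_0 = 1, b_1 = 0, b_2 = 0, b_3 = 1.

We work with the vertex ordering 0 < 1 < 2 < 3 < 4. The simplices of K, each written with vertices in increasing order, are:

  0-simplices (5): [0], [1], [2], [3], [4]
  1-simplices (10): [0,1], [0,2], [0,3], [0,4], [1,2], [1,3], [1,4], [2,3], [2,4], [3,4]
  2-simplices (10): [0,1,2], [0,1,3], [0,1,4], [0,2,3], [0,2,4], [0,3,4], [1,2,3], [1,2,4], [1,3,4], [2,3,4]
  3-simplices (5): [0,1,2,3], [0,1,2,4], [0,1,3,4], [0,2,3,4], [1,2,3,4]

Hence C_0 ≅ Z^5, C_1 ≅ Z^10, C_2 ≅ Z^10, C_3 ≅ Z^5.

The boundary map ∂_1: C_1 → C_0 is given by ∂[p,q] = [q] − [p].
This gives a 5×10 integer matrix of rank 4; reducing to Smith normal form yields diagonal entries (1,1,1,1).

Boundary ∂_2: C_2 → C_1 maps a triangle to the signed sum of its edges. For instance
  ∂[0,3,4] = [3,4] − [0,4] + [0,3],
  ∂[1,3,4] = [3,4] − [1,4] + [1,3].
This gives a 10×10 integer matrix of rank 6; reducing to Smith normal form yields diagonal entries (1,1,1,1,1,1).

Boundary ∂_3: C_3 → C_2 sends each 3-simplex σ to the alternating sum Σ_i (−1)^i (σ with its i-th vertex removed). For instance
  ∂[1,2,3,4] = [2,3,4] − [1,3,4] + [1,2,4] − [1,2,3],
  ∂[0,1,2,3] = [1,2,3] − [0,2,3] + [0,1,3] − [0,1,2].
The 10×5 boundary matrix has rank 4 and Smith normal form diag(1,1,1,1).

Reading off H_k = ker ∂_k / im ∂_{k+1}:

  H_0: rank C_0 − rank ∂_1 = 5 − 4 = 1, and the invariant factors of ∂_1 are all 1, so H_0 ≅ Z.
  H_1: rank ker ∂_1 − rank ∂_2 = (10 − 4) − 6 = 0, and the invariant factors of ∂_2 are all 1, so H_1 ≅ 0.
  H_2: rank ker ∂_2 − rank ∂_3 = (10 − 6) − 4 = 0, and the invariant factors of ∂_3 are all 1, so H_2 ≅ 0.
  H_3: rank ker ∂_3 − rank ∂_4 = (5 − 4) − 0 = 1, and there is no ∂_4, so H_3 ≅ Z.

As a check, the Euler characteristic is 5 − 10 + 10 − 5 = 0, which agrees with 1 − 0 + 0 − 1 = 0.

Hence the Betti numbers are b_0 = 1, b_1 = 0, b_2 = 0, b_3 = 1.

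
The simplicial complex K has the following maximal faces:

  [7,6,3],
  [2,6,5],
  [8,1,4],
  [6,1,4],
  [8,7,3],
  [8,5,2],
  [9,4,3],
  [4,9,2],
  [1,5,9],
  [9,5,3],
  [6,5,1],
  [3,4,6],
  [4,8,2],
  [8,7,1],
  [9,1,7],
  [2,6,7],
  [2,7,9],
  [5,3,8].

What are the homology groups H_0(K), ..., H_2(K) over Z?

H_0 = Z,  H_1 = Z^2,  H_2 = Z.

Order the vertices as 1 < 2 < 3 < 4 < 5 < 6 < 7 < 8 < 9. Listing each simplex with vertices in this order, K has dimension 2 with simplices:

  0-simplices (9): [1], [2], [3], [4], [5], [6], [7], [8], [9]
  1-simplices (27): (27 of them)
  2-simplices (18): [1,4,6], [1,4,8], [1,5,6], [1,5,9], [1,7,8], [1,7,9], [2,4,8], [2,4,9], [2,5,6], [2,5,8], [2,6,7], [2,7,9], [3,4,6], [3,4,9], [3,5,8], [3,5,9], [3,6,7], [3,7,8]

Hence C_0 ≅ Z^9, C_1 ≅ Z^27, C_2 ≅ Z^18.

Boundary ∂_1: C_1 → C_0 is given by ∂[p,q] = [q] − [p]. For instance
  ∂[5,8] = [8] − [5].
The resulting 9×27 matrix has rank 8, and its Smith normal form has invariant factors (1,1,1,1,1,1,1,1).

Boundary ∂_2: C_2 → C_1 sends each 2-simplex [p,q,r] to [q,r] − [p,r] + [p,q]. For instance
  ∂[3,5,8] = [5,8] − [3,8] + [3,5],
  ∂[3,4,6] = [4,6] − [3,6] + [3,4].
The resulting 27×18 matrix has rank 17, and its Smith normal form has invariant factors (1,1,1,1,1,1,1,1,1,1,1,1,1,1,1,1,1).

Computing H_k = (kernel of ∂_k) / (image of ∂_{k+1}):

  H_0: rank C_0 − rank ∂_1 = 9 − 8 = 1, and the invariant factors of ∂_1 are all 1, so H_0 = Z.
  H_1: rank ker ∂_1 − rank ∂_2 = (27 − 8) − 17 = 2, and the invariant factors of ∂_2 are all 1, so H_1 = Z^2.
  H_2: rank ker ∂_2 − rank ∂_3 = (18 − 17) − 0 = 1, and there is no ∂_3, so H_2 = Z.

(K is a triangulation of the torus T^2.)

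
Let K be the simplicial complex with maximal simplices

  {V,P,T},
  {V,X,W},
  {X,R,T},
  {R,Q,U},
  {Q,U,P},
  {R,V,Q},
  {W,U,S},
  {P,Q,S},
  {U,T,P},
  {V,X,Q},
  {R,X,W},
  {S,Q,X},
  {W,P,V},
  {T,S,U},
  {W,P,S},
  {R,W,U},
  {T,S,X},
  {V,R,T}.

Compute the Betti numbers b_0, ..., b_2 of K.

b_0 = 1, b_1 = 1, b_2 = 0.

Fix the vertex order P < Q < R < S < T < U < V < W < X and write every simplex with vertices in increasing order. Then dim K = 2 and the simplices of K are:

  0-simplices (9): P, Q, R, S, T, U, V, W, X
  1-simplices (27): PQ, PS, PT, PU, PV, PW, QR, QS, QU, QV, QX, RT, RU, RV, RW, RX, ST, SU, SW, SX, TU, TV, TX, UW, VW, VX, WX
  2-simplices (18): PQS, PQU, PSW, PTU, PTV, PVW, QRU, QRV, QSX, QVX, RTV, RTX, RUW, RWX, STU, STX, SUW, VWX

Hence C_0 ≅ Z^9, C_1 ≅ Z^27, C_2 ≅ Z^18.

∂_1: C_1 → C_0 sends each edge [p,q] (with p < q) to q − p. For instance
  ∂SU = U − S.
As a 9×27 matrix over Z this has rank 8, with invariant factors (1,1,1,1,1,1,1,1).

Boundary ∂_2: C_2 → C_1 sends each 2-simplex [p,q,r] to [q,r] − [p,r] + [p,q]. For instance
  ∂SUW = UW − SW + SU,
  ∂QRV = RV − QV + QR.
This gives a 27×18 integer matrix of rank 18; reducing to Smith normal form yields diagonal entries (1,1,1,1,1,1,1,1,1,1,1,1,1,1,1,1,1,2).

Computing H_k = (kernel of ∂_k) / (image of ∂_{k+1}):

  H_0: rank C_0 − rank ∂_1 = 9 − 8 = 1, and the invariant factors of ∂_1 are all 1, so H_0 ≅ Z.
  H_1: rank ker ∂_1 − rank ∂_2 = (27 − 8) − 18 = 1, and ∂_2 has invariant factor 2 > 1, so H_1 ≅ Z ⊕ Z/2.
  H_2: rank ker ∂_2 − rank ∂_3 = (18 − 18) − 0 = 0, and there is no ∂_3, so H_2 ≅ 0.

(K is a triangulation of the Klein bottle.)

Hence the Betti numbers are b_0 = 1, b_1 = 1, b_2 = 0.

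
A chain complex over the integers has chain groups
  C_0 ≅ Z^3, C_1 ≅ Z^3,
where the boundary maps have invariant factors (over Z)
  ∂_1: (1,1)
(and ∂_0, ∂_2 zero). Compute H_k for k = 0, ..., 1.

H_0: b_0 = 3 − 0 − 2 = 1; torsion from ∂_1 factors > 1: none. So H_0 = Z.
H_1: b_1 = 3 − 2 − 0 = 1; torsion from ∂_2 factors > 1: none. So H_1 = Z.

H_0 = Z,  H_1 = Z.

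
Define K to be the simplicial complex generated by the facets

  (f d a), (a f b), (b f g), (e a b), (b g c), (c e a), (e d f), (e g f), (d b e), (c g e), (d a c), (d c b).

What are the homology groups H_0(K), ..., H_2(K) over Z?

H_0 ≅ Z,  H_1 ≅ Z_2,  H_2 = 0.

Fix the vertex order a < b < c < d < e < f < g and write every simplex with vertices in increasing order. Then dim K = 2 and the simplices of K are:

  0-simplices (7): a, b, c, d, e, f, g
  1-simplices (18): ab, ac, ad, ae, af, bc, bd, be, bf, bg, cd, ce, cg, de, df, ef, eg, fg
  2-simplices (12): abe, abf, acd, ace, adf, bcd, bcg, bde, bfg, ceg, def, efg

so the chain groups are C_0 ≅ Z^7, C_1 ≅ Z^18, C_2 ≅ Z^12.

The boundary map ∂_1: C_1 → C_0 maps an edge to its endpoints' difference, ∂[p,q] = q − p. For instance
  ∂ad = d − a.
The resulting 7×18 matrix has rank 6, and its Smith normal form has invariant factors (1,1,1,1,1,1).

∂_2: C_2 → C_1 sends each 2-simplex [p,q,r] to [q,r] − [p,r] + [p,q]. For instance
  ∂def = ef − df + de,
  ∂acd = cd − ad + ac.
The 18×12 boundary matrix has rank 12 and Smith normal form diag(1,1,1,1,1,1,1,1,1,1,1,2).

Now H_k = ker ∂_k / im ∂_{k+1}, so:

  H_0: rank C_0 − rank ∂_1 = 7 − 6 = 1, and the invariant factors of ∂_1 are all 1, so H_0 = Z.
  H_1: rank ker ∂_1 − rank ∂_2 = (18 − 6) − 12 = 0, and ∂_2 has invariant factor 2 > 1, so H_1 = Z_2.
  H_2: rank ker ∂_2 − rank ∂_3 = (12 − 12) − 0 = 0, and there is no ∂_3, so H_2 = 0.

As a check, the Euler characteristic is 7 − 18 + 12 = 1, which agrees with 1 − 0 + 0 = 1.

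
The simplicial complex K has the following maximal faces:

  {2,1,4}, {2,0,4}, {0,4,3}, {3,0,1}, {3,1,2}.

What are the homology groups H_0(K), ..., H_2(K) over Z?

K has 5 vertices, 10 edges, 5 triangles.
rank ∂_0 = 0, rank ∂_1 = 4 ⇒ b_0 = 5 − 0 − 4 = 1; all invariant factors of ∂_1 are 1 so no torsion. So H_0 ≅ Z.
rank ∂_1 = 4, rank ∂_2 = 5 ⇒ b_1 = 10 − 4 − 5 = 1; all invariant factors of ∂_2 are 1 so no torsion. So H_1 ≅ Z.
rank ∂_2 = 5, rank ∂_3 = 0 ⇒ b_2 = 5 − 5 − 0 = 0. So H_2 ≅ 0.

H_0 ≅ Z,  H_1 ≅ Z,  H_2 = 0.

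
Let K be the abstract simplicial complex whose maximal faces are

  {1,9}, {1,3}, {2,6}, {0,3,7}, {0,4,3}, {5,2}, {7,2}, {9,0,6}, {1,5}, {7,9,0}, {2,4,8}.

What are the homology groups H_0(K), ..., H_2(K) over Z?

We work with the vertex ordering 0 < 1 < 2 < 3 < 4 < 5 < 6 < 7 < 8 < 9. The simplices of K, each written with vertices in increasing order, are:

  0-simplices (10): [0], [1], [2], [3], [4], [5], [6], [7], [8], [9]
  1-simplices (18): [0,3], [0,4], [0,6], [0,7], [0,9], [1,3], [1,5], [1,9], [2,4], [2,5], [2,6], [2,7], [2,8], [3,4], [3,7], [4,8], [6,9], [7,9]
  2-simplices (5): [0,3,4], [0,3,7], [0,6,9], [0,7,9], [2,4,8]

giving chain groups C_0 ≅ Z^10, C_1 ≅ Z^18, C_2 ≅ Z^5.

∂_1: C_1 → C_0 is given by ∂[p,q] = [q] − [p]. For instance
  ∂[3,7] = [7] − [3].
This gives a 10×18 integer matrix of rank 9; reducing to Smith normal form yields diagonal entries (1,1,1,1,1,1,1,1,1).

The boundary map ∂_2: C_2 → C_1 sends each 2-simplex [p,q,r] to [q,r] − [p,r] + [p,q]. For instance
  ∂[0,6,9] = [6,9] − [0,9] + [0,6],
  ∂[0,3,4] = [3,4] − [0,4] + [0,3].
This gives a 18×5 integer matrix of rank 5; reducing to Smith normal form yields diagonal entries (1,1,1,1,1).

Computing H_k = (kernel of ∂_k) / (image of ∂_{k+1}):

  H_0: rank C_0 − rank ∂_1 = 10 − 9 = 1, and the invariant factors of ∂_1 are all 1, so H_0 ≅ Z.
  H_1: rank ker ∂_1 − rank ∂_2 = (18 − 9) − 5 = 4, and the invariant factors of ∂_2 are all 1, so H_1 ≅ Z^4.
  H_2: rank ker ∂_2 − rank ∂_3 = (5 − 5) − 0 = 0, and there is no ∂_3, so H_2 ≅ 0.

H_0 = Z,  H_1 = Z^4,  H_2 = 0.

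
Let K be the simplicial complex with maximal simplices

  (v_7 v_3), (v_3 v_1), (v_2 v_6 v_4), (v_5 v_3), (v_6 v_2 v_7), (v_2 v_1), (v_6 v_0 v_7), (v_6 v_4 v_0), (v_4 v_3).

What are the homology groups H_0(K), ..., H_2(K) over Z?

Order the vertices as v_0 < v_1 < v_2 < v_3 < v_4 < v_5 < v_6 < v_7. Listing each simplex with vertices in this order, K has dimension 2 with simplices:

  0-simplices (8): [v_0], [v_1], [v_2], [v_3], [v_4], [v_5], [v_6], [v_7]
  1-simplices (13): [v_0,v_4], [v_0,v_6], [v_0,v_7], [v_1,v_2], [v_1,v_3], [v_2,v_4], [v_2,v_6], [v_2,v_7], [v_3,v_4], [v_3,v_5], [v_3,v_7], [v_4,v_6], [v_6,v_7]
  2-simplices (4): [v_0,v_4,v_6], [v_0,v_6,v_7], [v_2,v_4,v_6], [v_2,v_6,v_7]

Hence C_0 ≅ Z^8, C_1 ≅ Z^13, C_2 ≅ Z^4.

The boundary map ∂_1: C_1 → C_0 maps an edge to its endpoints' difference, ∂[p,q] = q − p. For instance
  ∂[v_0,v_6] = [v_6] − [v_0].
The 8×13 boundary matrix has rank 7 and Smith normal form diag(1,1,1,1,1,1,1).

The boundary map ∂_2: C_2 → C_1 sends each 2-simplex [p,q,r] to [q,r] − [p,r] + [p,q]. For instance
  ∂[v_2,v_4,v_6] = [v_4,v_6] − [v_2,v_6] + [v_2,v_4],
  ∂[v_0,v_6,v_7] = [v_6,v_7] − [v_0,v_7] + [v_0,v_6].
The resulting 13×4 matrix has rank 4, and its Smith normal form has invariant factors (1,1,1,1).

Computing H_k = (kernel of ∂_k) / (image of ∂_{k+1}):

  H_0: rank C_0 − rank ∂_1 = 8 − 7 = 1, and the invariant factors of ∂_1 are all 1, so H_0 = Z.
  H_1: rank ker ∂_1 − rank ∂_2 = (13 − 7) − 4 = 2, and the invariant factors of ∂_2 are all 1, so H_1 = Z^2.
  H_2: rank ker ∂_2 − rank ∂_3 = (4 − 4) − 0 = 0, and there is no ∂_3, so H_2 = 0.

As a check, the Euler characteristic is 8 − 13 + 4 = -1, which agrees with 1 − 2 + 0 = -1.

H_0 ≅ Z,  H_1 ≅ Z^2,  H_2 = 0.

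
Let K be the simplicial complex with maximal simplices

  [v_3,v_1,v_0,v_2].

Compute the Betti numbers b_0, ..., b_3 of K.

b_0 = 1, b_1 = 0, b_2 = 0, b_3 = 0.

Take the total order v_0 < v_1 < v_2 < v_3 on the vertex set. Then K (dimension 3) consists of the simplices:

  0-simplices (4): [v_0], [v_1], [v_2], [v_3]
  1-simplices (6): [v_0,v_1], [v_0,v_2], [v_0,v_3], [v_1,v_2], [v_1,v_3], [v_2,v_3]
  2-simplices (4): [v_0,v_1,v_2], [v_0,v_1,v_3], [v_0,v_2,v_3], [v_1,v_2,v_3]
  3-simplices (1): [v_0,v_1,v_2,v_3]

so the chain groups are C_0 ≅ Z^4, C_1 ≅ Z^6, C_2 ≅ Z^4, C_3 ≅ Z^1.

Boundary ∂_1: C_1 → C_0 is given by ∂[p,q] = [q] − [p]. For instance
  ∂[v_2,v_3] = [v_3] − [v_2].
The resulting 4×6 matrix has rank 3, and its Smith normal form has invariant factors (1,1,1).

Boundary ∂_2: C_2 → C_1 maps a triangle to the signed sum of its edges. For instance
  ∂[v_0,v_1,v_3] = [v_1,v_3] − [v_0,v_3] + [v_0,v_1],
  ∂[v_0,v_2,v_3] = [v_2,v_3] − [v_0,v_3] + [v_0,v_2].
This gives a 6×4 integer matrix of rank 3; reducing to Smith normal form yields diagonal entries (1,1,1).

The boundary map ∂_3: C_3 → C_2 sends each 3-simplex σ to the alternating sum Σ_i (−1)^i (σ with its i-th vertex removed). For instance
  ∂[v_0,v_1,v_2,v_3] = [v_1,v_2,v_3] − [v_0,v_2,v_3] + [v_0,v_1,v_3] − [v_0,v_1,v_2].
As a 4×1 matrix over Z this has rank 1, with invariant factors (1).

Now H_k = ker ∂_k / im ∂_{k+1}, so:

  H_0: rank C_0 − rank ∂_1 = 4 − 3 = 1, and the invariant factors of ∂_1 are all 1, so H_0 ≅ Z.
  H_1: rank ker ∂_1 − rank ∂_2 = (6 − 3) − 3 = 0, and the invariant factors of ∂_2 are all 1, so H_1 ≅ 0.
  H_2: rank ker ∂_2 − rank ∂_3 = (4 − 3) − 1 = 0, and the invariant factors of ∂_3 are all 1, so H_2 ≅ 0.
  H_3: rank ker ∂_3 − rank ∂_4 = (1 − 1) − 0 = 0, and there is no ∂_4, so H_3 ≅ 0.

(K is a triangulation of the 3-simplex.)

Hence the Betti numbers are b_0 = 1, b_1 = 0, b_2 = 0, b_3 = 0.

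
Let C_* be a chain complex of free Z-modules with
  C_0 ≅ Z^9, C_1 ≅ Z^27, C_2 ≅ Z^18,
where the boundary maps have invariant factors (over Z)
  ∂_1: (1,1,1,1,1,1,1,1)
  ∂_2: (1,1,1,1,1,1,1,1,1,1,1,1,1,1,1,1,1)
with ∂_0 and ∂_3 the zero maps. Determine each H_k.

H_0: b_0 = 9 − 0 − 8 = 1; torsion from ∂_1 factors > 1: none. So H_0 ≅ Z.
H_1: b_1 = 27 − 8 − 17 = 2; torsion from ∂_2 factors > 1: none. So H_1 ≅ Z^2.
H_2: b_2 = 18 − 17 − 0 = 1; torsion from ∂_3 factors > 1: none. So H_2 ≅ Z.

H_0 ≅ Z,  H_1 ≅ Z^2,  H_2 ≅ Z.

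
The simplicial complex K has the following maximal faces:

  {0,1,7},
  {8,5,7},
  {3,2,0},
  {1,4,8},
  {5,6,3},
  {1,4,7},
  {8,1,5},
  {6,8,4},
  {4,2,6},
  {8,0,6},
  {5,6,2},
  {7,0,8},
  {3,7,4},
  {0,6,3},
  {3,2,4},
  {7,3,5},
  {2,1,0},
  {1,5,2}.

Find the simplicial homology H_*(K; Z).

H_0 = Z,  H_1 = Z × Z/2,  H_2 = 0.

Fix the vertex order 0 < 1 < 2 < 3 < 4 < 5 < 6 < 7 < 8 and write every simplex with vertices in increasing order. Then dim K = 2 and the simplices of K are:

  0-simplices (9): [0], [1], [2], [3], [4], [5], [6], [7], [8]
  1-simplices (27): (27 of them)
  2-simplices (18): [0,1,2], [0,1,7], [0,2,3], [0,3,6], [0,6,8], [0,7,8], [1,2,5], [1,4,7], [1,4,8], [1,5,8], [2,3,4], [2,4,6], [2,5,6], [3,4,7], [3,5,6], [3,5,7], [4,6,8], [5,7,8]

giving chain groups C_0 ≅ Z^9, C_1 ≅ Z^27, C_2 ≅ Z^18.

∂_1: C_1 → C_0 sends each edge [p,q] (with p < q) to q − p. For instance
  ∂[2,3] = [3] − [2].
The resulting 9×27 matrix has rank 8, and its Smith normal form has invariant factors (1,1,1,1,1,1,1,1).

Boundary ∂_2: C_2 → C_1 maps a triangle to the signed sum of its edges. For instance
  ∂[3,4,7] = [4,7] − [3,7] + [3,4],
  ∂[1,2,5] = [2,5] − [1,5] + [1,2].
As a 27×18 matrix over Z this has rank 18, with invariant factors (1,1,1,1,1,1,1,1,1,1,1,1,1,1,1,1,1,2).

Computing H_k = (kernel of ∂_k) / (image of ∂_{k+1}):

  H_0: rank C_0 − rank ∂_1 = 9 − 8 = 1, and the invariant factors of ∂_1 are all 1, so H_0 ≅ Z.
  H_1: rank ker ∂_1 − rank ∂_2 = (27 − 8) − 18 = 1, and ∂_2 has invariant factor 2 > 1, so H_1 ≅ Z × Z/2.
  H_2: rank ker ∂_2 − rank ∂_3 = (18 − 18) − 0 = 0, and there is no ∂_3, so H_2 ≅ 0.

As a check, the Euler characteristic is 9 − 27 + 18 = 0, which agrees with 1 − 1 + 0 = 0.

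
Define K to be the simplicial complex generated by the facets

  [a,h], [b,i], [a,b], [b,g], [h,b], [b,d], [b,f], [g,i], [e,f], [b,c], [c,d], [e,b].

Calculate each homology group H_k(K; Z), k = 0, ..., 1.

Fix the vertex order a < b < c < d < e < f < g < h < i and write every simplex with vertices in increasing order. Then dim K = 1 and the simplices of K are:

  0-simplices (9): a, b, c, d, e, f, g, h, i
  1-simplices (12): ab, ah, bc, bd, be, bf, bg, bh, bi, cd, ef, gi

giving chain groups C_0 ≅ Z^9, C_1 ≅ Z^12.

The boundary map ∂_1: C_1 → C_0 sends each edge [p,q] (with p < q) to q − p. For instance
  ∂bg = g − b.
The 9×12 boundary matrix has rank 8 and Smith normal form diag(1,1,1,1,1,1,1,1).

From H_k ≅ ker(∂_k) / im(∂_{k+1}) we obtain:

  H_0: rank C_0 − rank ∂_1 = 9 − 8 = 1, and the invariant factors of ∂_1 are all 1, so H_0 ≅ Z.
  H_1: rank ker ∂_1 − rank ∂_2 = (12 − 8) − 0 = 4, and there is no ∂_2, so H_1 ≅ Z^4.

(K is a triangulation of a wedge of 4 circles.)

H_0 ≅ Z,  H_1 ≅ Z^4.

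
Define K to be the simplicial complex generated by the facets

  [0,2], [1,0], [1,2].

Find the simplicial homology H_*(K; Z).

H_0 = Z,  H_1 = Z.

We work with the vertex ordering 0 < 1 < 2. The simplices of K, each written with vertices in increasing order, are:

  0-simplices (3): [0], [1], [2]
  1-simplices (3): [0,1], [0,2], [1,2]

Hence C_0 ≅ Z^3, C_1 ≅ Z^3.

∂_1: C_1 → C_0 sends each edge [p,q] (with p < q) to q − p.
The resulting 3×3 matrix has rank 2, and its Smith normal form has invariant factors (1,1).

From H_k ≅ ker(∂_k) / im(∂_{k+1}) we obtain:

  H_0: rank C_0 − rank ∂_1 = 3 − 2 = 1, and the invariant factors of ∂_1 are all 1, so H_0 = Z.
  H_1: rank ker ∂_1 − rank ∂_2 = (3 − 2) − 0 = 1, and there is no ∂_2, so H_1 = Z.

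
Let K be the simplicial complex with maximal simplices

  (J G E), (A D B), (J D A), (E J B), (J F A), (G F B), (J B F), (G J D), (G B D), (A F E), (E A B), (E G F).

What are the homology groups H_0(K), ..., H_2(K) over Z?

H_0 = Z,  H_1 = Z/2Z,  H_2 = 0.

Order the vertices as A < B < D < E < F < G < J. Listing each simplex with vertices in this order, K has dimension 2 with simplices:

  0-simplices (7): A, B, D, E, F, G, J
  1-simplices (18): AB, AD, AE, AF, AJ, BD, BE, BF, BG, BJ, DG, DJ, EF, EG, EJ, FG, FJ, GJ
  2-simplices (12): ABD, ABE, ADJ, AEF, AFJ, BDG, BEJ, BFG, BFJ, DGJ, EFG, EGJ

Hence C_0 ≅ Z^7, C_1 ≅ Z^18, C_2 ≅ Z^12.

The boundary map ∂_1: C_1 → C_0 is given by ∂[p,q] = [q] − [p]. For instance
  ∂AB = B − A.
As a 7×18 matrix over Z this has rank 6, with invariant factors (1,1,1,1,1,1).

The boundary map ∂_2: C_2 → C_1 acts by ∂[p,q,r] = [q,r] − [p,r] + [p,q]. For instance
  ∂AFJ = FJ − AJ + AF,
  ∂BFG = FG − BG + BF.
The 18×12 boundary matrix has rank 12 and Smith normal form diag(1,1,1,1,1,1,1,1,1,1,1,2).

Computing H_k = (kernel of ∂_k) / (image of ∂_{k+1}):

  H_0: rank C_0 − rank ∂_1 = 7 − 6 = 1, and the invariant factors of ∂_1 are all 1, so H_0 ≅ Z.
  H_1: rank ker ∂_1 − rank ∂_2 = (18 − 6) − 12 = 0, and ∂_2 has invariant factor 2 > 1, so H_1 ≅ Z/2Z.
  H_2: rank ker ∂_2 − rank ∂_3 = (12 − 12) − 0 = 0, and there is no ∂_3, so H_2 ≅ 0.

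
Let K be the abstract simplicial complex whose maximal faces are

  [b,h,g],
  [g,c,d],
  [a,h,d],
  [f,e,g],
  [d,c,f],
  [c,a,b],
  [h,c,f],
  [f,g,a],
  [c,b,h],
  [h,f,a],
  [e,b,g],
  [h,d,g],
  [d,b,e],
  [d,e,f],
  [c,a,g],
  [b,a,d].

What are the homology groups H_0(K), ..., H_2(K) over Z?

Take the total order a < b < c < d < e < f < g < h on the vertex set. Then K (dimension 2) consists of the simplices:

  0-simplices (8): a, b, c, d, e, f, g, h
  1-simplices (24): ab, ac, ad, af, ag, ah, bc, bd, be, bg, bh, cd, cf, cg, ch, de, df, dg, dh, ef, eg, fg, fh, gh
  2-simplices (16): abc, abd, acg, adh, afg, afh, bch, bde, beg, bgh, cdf, cdg, cfh, def, dgh, efg

so the chain groups are C_0 ≅ Z^8, C_1 ≅ Z^24, C_2 ≅ Z^16.

∂_1: C_1 → C_0 maps an edge to its endpoints' difference, ∂[p,q] = q − p.
This gives a 8×24 integer matrix of rank 7; reducing to Smith normal form yields diagonal entries (1,1,1,1,1,1,1).

The boundary map ∂_2: C_2 → C_1 maps a triangle to the signed sum of its edges. For instance
  ∂dgh = gh − dh + dg,
  ∂efg = fg − eg + ef.
As a 24×16 matrix over Z this has rank 15, with invariant factors (1,1,1,1,1,1,1,1,1,1,1,1,1,1,1).

From H_k ≅ ker(∂_k) / im(∂_{k+1}) we obtain:

  H_0: rank C_0 − rank ∂_1 = 8 − 7 = 1, and the invariant factors of ∂_1 are all 1, so H_0 ≅ Z.
  H_1: rank ker ∂_1 − rank ∂_2 = (24 − 7) − 15 = 2, and the invariant factors of ∂_2 are all 1, so H_1 ≅ Z^2.
  H_2: rank ker ∂_2 − rank ∂_3 = (16 − 15) − 0 = 1, and there is no ∂_3, so H_2 ≅ Z.

(K is a triangulation of the torus T^2.)

H_0 = Z,  H_1 = Z^2,  H_2 = Z.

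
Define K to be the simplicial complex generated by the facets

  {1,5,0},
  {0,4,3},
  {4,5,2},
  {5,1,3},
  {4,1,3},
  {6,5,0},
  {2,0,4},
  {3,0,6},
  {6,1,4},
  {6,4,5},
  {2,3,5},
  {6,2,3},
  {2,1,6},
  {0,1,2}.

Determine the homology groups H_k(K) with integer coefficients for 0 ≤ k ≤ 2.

H_0 ≅ Z,  H_1 ≅ Z^2,  H_2 ≅ Z.

Fix the vertex order 0 < 1 < 2 < 3 < 4 < 5 < 6 and write every simplex with vertices in increasing order. Then dim K = 2 and the simplices of K are:

  0-simplices (7): [0], [1], [2], [3], [4], [5], [6]
  1-simplices (21): [0,1], [0,2], [0,3], [0,4], [0,5], [0,6], [1,2], [1,3], [1,4], [1,5], [1,6], [2,3], [2,4], [2,5], [2,6], [3,4], [3,5], [3,6], [4,5], [4,6], [5,6]
  2-simplices (14): [0,1,2], [0,1,5], [0,2,4], [0,3,4], [0,3,6], [0,5,6], [1,2,6], [1,3,4], [1,3,5], [1,4,6], [2,3,5], [2,3,6], [2,4,5], [4,5,6]

so the chain groups are C_0 ≅ Z^7, C_1 ≅ Z^21, C_2 ≅ Z^14.

Boundary ∂_1: C_1 → C_0 maps an edge to its endpoints' difference, ∂[p,q] = q − p. For instance
  ∂[2,5] = [5] − [2].
This gives a 7×21 integer matrix of rank 6; reducing to Smith normal form yields diagonal entries (1,1,1,1,1,1).

Boundary ∂_2: C_2 → C_1 acts by ∂[p,q,r] = [q,r] − [p,r] + [p,q]. For instance
  ∂[1,4,6] = [4,6] − [1,6] + [1,4],
  ∂[2,3,5] = [3,5] − [2,5] + [2,3].
The resulting 21×14 matrix has rank 13, and its Smith normal form has invariant factors (1,1,1,1,1,1,1,1,1,1,1,1,1).

Computing H_k = (kernel of ∂_k) / (image of ∂_{k+1}):

  H_0: rank C_0 − rank ∂_1 = 7 − 6 = 1, and the invariant factors of ∂_1 are all 1, so H_0 ≅ Z.
  H_1: rank ker ∂_1 − rank ∂_2 = (21 − 6) − 13 = 2, and the invariant factors of ∂_2 are all 1, so H_1 ≅ Z^2.
  H_2: rank ker ∂_2 − rank ∂_3 = (14 − 13) − 0 = 1, and there is no ∂_3, so H_2 ≅ Z.

As a check, the Euler characteristic is 7 − 21 + 14 = 0, which agrees with 1 − 2 + 1 = 0.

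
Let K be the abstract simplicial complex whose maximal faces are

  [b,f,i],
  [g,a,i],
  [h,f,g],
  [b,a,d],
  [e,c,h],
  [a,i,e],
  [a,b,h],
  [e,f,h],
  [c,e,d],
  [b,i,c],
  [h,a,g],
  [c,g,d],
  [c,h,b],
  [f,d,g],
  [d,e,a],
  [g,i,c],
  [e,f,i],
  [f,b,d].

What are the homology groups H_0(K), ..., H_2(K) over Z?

Fix the vertex order a < b < c < d < e < f < g < h < i and write every simplex with vertices in increasing order. Then dim K = 2 and the simplices of K are:

  0-simplices (9): a, b, c, d, e, f, g, h, i
  1-simplices (27): ab, ad, ae, ag, ah, ai, bc, bd, bf, bh, bi, cd, ce, cg, ch, ci, de, df, dg, ef, eh, ei, fg, fh, fi, gh, gi
  2-simplices (18): abd, abh, ade, aei, agh, agi, bch, bci, bdf, bfi, cde, cdg, ceh, cgi, dfg, efh, efi, fgh

giving chain groups C_0 ≅ Z^9, C_1 ≅ Z^27, C_2 ≅ Z^18.

Boundary ∂_1: C_1 → C_0 maps an edge to its endpoints' difference, ∂[p,q] = q − p. For instance
  ∂ef = f − e.
As a 9×27 matrix over Z this has rank 8, with invariant factors (1,1,1,1,1,1,1,1).

The boundary map ∂_2: C_2 → C_1 sends each 2-simplex [p,q,r] to [q,r] − [p,r] + [p,q]. For instance
  ∂dfg = fg − dg + df,
  ∂cdg = dg − cg + cd.
As a 27×18 matrix over Z this has rank 17, with invariant factors (1,1,1,1,1,1,1,1,1,1,1,1,1,1,1,1,1).

Now H_k = ker ∂_k / im ∂_{k+1}, so:

  H_0: rank C_0 − rank ∂_1 = 9 − 8 = 1, and the invariant factors of ∂_1 are all 1, so H_0 = Z.
  H_1: rank ker ∂_1 − rank ∂_2 = (27 − 8) − 17 = 2, and the invariant factors of ∂_2 are all 1, so H_1 = Z^2.
  H_2: rank ker ∂_2 − rank ∂_3 = (18 − 17) − 0 = 1, and there is no ∂_3, so H_2 = Z.

As a check, the Euler characteristic is 9 − 27 + 18 = 0, which agrees with 1 − 2 + 1 = 0.

H_0 ≅ Z,  H_1 ≅ Z^2,  H_2 ≅ Z.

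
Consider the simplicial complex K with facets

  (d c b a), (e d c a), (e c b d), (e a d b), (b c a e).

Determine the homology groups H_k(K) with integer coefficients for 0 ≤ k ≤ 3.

H_0 ≅ Z,  H_1 = 0,  H_2 = 0,  H_3 ≅ Z.

Take the total order a < b < c < d < e on the vertex set. Then K (dimension 3) consists of the simplices:

  0-simplices (5): a, b, c, d, e
  1-simplices (10): ab, ac, ad, ae, bc, bd, be, cd, ce, de
  2-simplices (10): abc, abd, abe, acd, ace, ade, bcd, bce, bde, cde
  3-simplices (5): abcd, abce, abde, acde, bcde

giving chain groups C_0 ≅ Z^5, C_1 ≅ Z^10, C_2 ≅ Z^10, C_3 ≅ Z^5.

∂_1: C_1 → C_0 maps an edge to its endpoints' difference, ∂[p,q] = q − p. For instance
  ∂ad = d − a.
As a 5×10 matrix over Z this has rank 4, with invariant factors (1,1,1,1).

Boundary ∂_2: C_2 → C_1 sends each 2-simplex [p,q,r] to [q,r] − [p,r] + [p,q]. For instance
  ∂bde = de − be + bd,
  ∂ace = ce − ae + ac.
As a 10×10 matrix over Z this has rank 6, with invariant factors (1,1,1,1,1,1).

Boundary ∂_3: C_3 → C_2 sends each 3-simplex σ to the alternating sum Σ_i (−1)^i (σ with its i-th vertex removed). For instance
  ∂acde = cde − ade + ace − acd,
  ∂bcde = cde − bde + bce − bcd.
As a 10×5 matrix over Z this has rank 4, with invariant factors (1,1,1,1).

Now H_k = ker ∂_k / im ∂_{k+1}, so:

  H_0: rank C_0 − rank ∂_1 = 5 − 4 = 1, and the invariant factors of ∂_1 are all 1, so H_0 = Z.
  H_1: rank ker ∂_1 − rank ∂_2 = (10 − 4) − 6 = 0, and the invariant factors of ∂_2 are all 1, so H_1 = 0.
  H_2: rank ker ∂_2 − rank ∂_3 = (10 − 6) − 4 = 0, and the invariant factors of ∂_3 are all 1, so H_2 = 0.
  H_3: rank ker ∂_3 − rank ∂_4 = (5 − 4) − 0 = 1, and there is no ∂_4, so H_3 = Z.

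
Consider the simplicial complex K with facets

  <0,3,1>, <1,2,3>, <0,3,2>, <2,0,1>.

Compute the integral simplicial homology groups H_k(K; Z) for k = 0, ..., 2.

Fix the vertex order 0 < 1 < 2 < 3 and write every simplex with vertices in increasing order. Then dim K = 2 and the simplices of K are:

  0-simplices (4): [0], [1], [2], [3]
  1-simplices (6): [0,1], [0,2], [0,3], [1,2], [1,3], [2,3]
  2-simplices (4): [0,1,2], [0,1,3], [0,2,3], [1,2,3]

Hence C_0 ≅ Z^4, C_1 ≅ Z^6, C_2 ≅ Z^4.

Boundary ∂_1: C_1 → C_0 sends each edge [p,q] (with p < q) to q − p.
This gives a 4×6 integer matrix of rank 3; reducing to Smith normal form yields diagonal entries (1,1,1).

The boundary map ∂_2: C_2 → C_1 maps a triangle to the signed sum of its edges. For instance
  ∂[0,2,3] = [2,3] − [0,3] + [0,2],
  ∂[0,1,2] = [1,2] − [0,2] + [0,1].
This gives a 6×4 integer matrix of rank 3; reducing to Smith normal form yields diagonal entries (1,1,1).

Reading off H_k = ker ∂_k / im ∂_{k+1}:

  H_0: rank C_0 − rank ∂_1 = 4 − 3 = 1, and the invariant factors of ∂_1 are all 1, so H_0 = Z.
  H_1: rank ker ∂_1 − rank ∂_2 = (6 − 3) − 3 = 0, and the invariant factors of ∂_2 are all 1, so H_1 = 0.
  H_2: rank ker ∂_2 − rank ∂_3 = (4 − 3) − 0 = 1, and there is no ∂_3, so H_2 = Z.

As a check, the Euler characteristic is 4 − 6 + 4 = 2, which agrees with 1 − 0 + 1 = 2.

H_0 = Z,  H_1 = 0,  H_2 = Z.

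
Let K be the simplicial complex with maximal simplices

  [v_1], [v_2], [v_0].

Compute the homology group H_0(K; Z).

K has 3 vertices.
rank ∂_0 = 0, rank ∂_1 = 0 ⇒ b_0 = 3 − 0 − 0 = 3. So H_0 ≅ Z^3.

H_0 ≅ Z^3.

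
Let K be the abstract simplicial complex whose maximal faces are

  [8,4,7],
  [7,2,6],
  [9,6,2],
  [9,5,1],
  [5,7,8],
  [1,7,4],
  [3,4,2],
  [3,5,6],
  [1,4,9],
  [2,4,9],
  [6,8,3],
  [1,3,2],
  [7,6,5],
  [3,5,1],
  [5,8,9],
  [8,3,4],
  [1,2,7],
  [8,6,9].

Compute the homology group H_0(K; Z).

H_0 = Z.

Take the total order 1 < 2 < 3 < 4 < 5 < 6 < 7 < 8 < 9 on the vertex set. Then K (dimension 2) consists of the simplices:

  0-simplices (9): [1], [2], [3], [4], [5], [6], [7], [8], [9]
  1-simplices (27): (27 of them)
  2-simplices (18): [1,2,3], [1,2,7], [1,3,5], [1,4,7], [1,4,9], [1,5,9], [2,3,4], [2,4,9], [2,6,7], [2,6,9], [3,4,8], [3,5,6], [3,6,8], [4,7,8], [5,6,7], [5,7,8], [5,8,9], [6,8,9]

Hence C_0 ≅ Z^9, C_1 ≅ Z^27, C_2 ≅ Z^18.

The boundary map ∂_1: C_1 → C_0 is given by ∂[p,q] = [q] − [p].
This gives a 9×27 integer matrix of rank 8; reducing to Smith normal form yields diagonal entries (1,1,1,1,1,1,1,1).

The boundary map ∂_2: C_2 → C_1 maps a triangle to the signed sum of its edges. For instance
  ∂[1,2,7] = [2,7] − [1,7] + [1,2],
  ∂[3,6,8] = [6,8] − [3,8] + [3,6].
As a 27×18 matrix over Z this has rank 18, with invariant factors (1,1,1,1,1,1,1,1,1,1,1,1,1,1,1,1,1,2).

Reading off H_k = ker ∂_k / im ∂_{k+1}:

  H_0: rank C_0 − rank ∂_1 = 9 − 8 = 1, and the invariant factors of ∂_1 are all 1, so H_0 ≅ Z.

(K is a triangulation of the Klein bottle.)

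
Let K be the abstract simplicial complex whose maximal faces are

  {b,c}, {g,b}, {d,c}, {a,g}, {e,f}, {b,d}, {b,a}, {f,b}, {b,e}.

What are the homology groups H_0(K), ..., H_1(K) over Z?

H_0 ≅ Z,  H_1 ≅ Z^3.

Take the total order a < b < c < d < e < f < g on the vertex set. Then K (dimension 1) consists of the simplices:

  0-simplices (7): a, b, c, d, e, f, g
  1-simplices (9): ab, ag, bc, bd, be, bf, bg, cd, ef

giving chain groups C_0 ≅ Z^7, C_1 ≅ Z^9.

The boundary map ∂_1: C_1 → C_0 sends each edge [p,q] (with p < q) to q − p. For instance
  ∂ag = g − a.
The 7×9 boundary matrix has rank 6 and Smith normal form diag(1,1,1,1,1,1).

Reading off H_k = ker ∂_k / im ∂_{k+1}:

  H_0: rank C_0 − rank ∂_1 = 7 − 6 = 1, and the invariant factors of ∂_1 are all 1, so H_0 ≅ Z.
  H_1: rank ker ∂_1 − rank ∂_2 = (9 − 6) − 0 = 3, and there is no ∂_2, so H_1 ≅ Z^3.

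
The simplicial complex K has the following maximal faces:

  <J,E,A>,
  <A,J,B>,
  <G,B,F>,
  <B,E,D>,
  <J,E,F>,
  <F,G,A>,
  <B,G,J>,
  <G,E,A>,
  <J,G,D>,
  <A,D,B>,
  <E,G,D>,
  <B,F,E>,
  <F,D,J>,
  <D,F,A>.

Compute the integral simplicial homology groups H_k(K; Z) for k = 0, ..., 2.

H_0 ≅ Z,  H_1 ≅ Z^2,  H_2 ≅ Z.

K has 7 vertices, 21 edges, 14 triangles.
rank ∂_0 = 0, rank ∂_1 = 6 ⇒ b_0 = 7 − 0 − 6 = 1; all invariant factors of ∂_1 are 1 so no torsion. So H_0 ≅ Z.
rank ∂_1 = 6, rank ∂_2 = 13 ⇒ b_1 = 21 − 6 − 13 = 2; all invariant factors of ∂_2 are 1 so no torsion. So H_1 ≅ Z^2.
rank ∂_2 = 13, rank ∂_3 = 0 ⇒ b_2 = 14 − 13 − 0 = 1. So H_2 ≅ Z.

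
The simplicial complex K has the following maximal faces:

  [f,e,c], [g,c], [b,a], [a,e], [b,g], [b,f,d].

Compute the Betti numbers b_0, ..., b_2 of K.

b_0 = 1, b_1 = 2, b_2 = 0.

Order the vertices as a < b < c < d < e < f < g. Listing each simplex with vertices in this order, K has dimension 2 with simplices:

  0-simplices (7): a, b, c, d, e, f, g
  1-simplices (10): ab, ae, bd, bf, bg, ce, cf, cg, df, ef
  2-simplices (2): bdf, cef

giving chain groups C_0 ≅ Z^7, C_1 ≅ Z^10, C_2 ≅ Z^2.

∂_1: C_1 → C_0 maps an edge to its endpoints' difference, ∂[p,q] = q − p.
The 7×10 boundary matrix has rank 6 and Smith normal form diag(1,1,1,1,1,1).

The boundary map ∂_2: C_2 → C_1 sends each 2-simplex [p,q,r] to [q,r] − [p,r] + [p,q]. For instance
  ∂bdf = df − bf + bd,
  ∂cef = ef − cf + ce.
As a 10×2 matrix over Z this has rank 2, with invariant factors (1,1).

Computing H_k = (kernel of ∂_k) / (image of ∂_{k+1}):

  H_0: rank C_0 − rank ∂_1 = 7 − 6 = 1, and the invariant factors of ∂_1 are all 1, so H_0 = Z.
  H_1: rank ker ∂_1 − rank ∂_2 = (10 − 6) − 2 = 2, and the invariant factors of ∂_2 are all 1, so H_1 = Z^2.
  H_2: rank ker ∂_2 − rank ∂_3 = (2 − 2) − 0 = 0, and there is no ∂_3, so H_2 = 0.

Hence the Betti numbers are b_0 = 1, b_1 = 2, b_2 = 0.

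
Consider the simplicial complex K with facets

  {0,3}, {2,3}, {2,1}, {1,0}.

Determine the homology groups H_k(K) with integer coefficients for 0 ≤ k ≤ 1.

H_0 = Z,  H_1 = Z.

Take the total order 0 < 1 < 2 < 3 on the vertex set. Then K (dimension 1) consists of the simplices:

  0-simplices (4): [0], [1], [2], [3]
  1-simplices (4): [0,1], [0,3], [1,2], [2,3]

so the chain groups are C_0 ≅ Z^4, C_1 ≅ Z^4.

∂_1: C_1 → C_0 maps an edge to its endpoints' difference, ∂[p,q] = q − p. For instance
  ∂[2,3] = [3] − [2].
The resulting 4×4 matrix has rank 3, and its Smith normal form has invariant factors (1,1,1).

From H_k ≅ ker(∂_k) / im(∂_{k+1}) we obtain:

  H_0: rank C_0 − rank ∂_1 = 4 − 3 = 1, and the invariant factors of ∂_1 are all 1, so H_0 = Z.
  H_1: rank ker ∂_1 − rank ∂_2 = (4 − 3) − 0 = 1, and there is no ∂_2, so H_1 = Z.

As a check, the Euler characteristic is 4 − 4 = 0, which agrees with 1 − 1 = 0.
(K is a triangulation of the circle S^1.)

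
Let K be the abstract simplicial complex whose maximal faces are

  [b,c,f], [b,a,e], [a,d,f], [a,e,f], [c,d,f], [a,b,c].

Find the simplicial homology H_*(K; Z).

H_0 = Z,  H_1 = Z,  H_2 = 0.

Order the vertices as a < b < c < d < e < f. Listing each simplex with vertices in this order, K has dimension 2 with simplices:

  0-simplices (6): a, b, c, d, e, f
  1-simplices (12): ab, ac, ad, ae, af, bc, be, bf, cd, cf, df, ef
  2-simplices (6): abc, abe, adf, aef, bcf, cdf

giving chain groups C_0 ≅ Z^6, C_1 ≅ Z^12, C_2 ≅ Z^6.

∂_1: C_1 → C_0 sends each edge [p,q] (with p < q) to q − p.
This gives a 6×12 integer matrix of rank 5; reducing to Smith normal form yields diagonal entries (1,1,1,1,1).

Boundary ∂_2: C_2 → C_1 sends each 2-simplex [p,q,r] to [q,r] − [p,r] + [p,q]. For instance
  ∂cdf = df − cf + cd,
  ∂bcf = cf − bf + bc.
The resulting 12×6 matrix has rank 6, and its Smith normal form has invariant factors (1,1,1,1,1,1).

Computing H_k = (kernel of ∂_k) / (image of ∂_{k+1}):

  H_0: rank C_0 − rank ∂_1 = 6 − 5 = 1, and the invariant factors of ∂_1 are all 1, so H_0 = Z.
  H_1: rank ker ∂_1 − rank ∂_2 = (12 − 5) − 6 = 1, and the invariant factors of ∂_2 are all 1, so H_1 = Z.
  H_2: rank ker ∂_2 − rank ∂_3 = (6 − 6) − 0 = 0, and there is no ∂_3, so H_2 = 0.

(K is a triangulation of the cylinder S^1 x I.)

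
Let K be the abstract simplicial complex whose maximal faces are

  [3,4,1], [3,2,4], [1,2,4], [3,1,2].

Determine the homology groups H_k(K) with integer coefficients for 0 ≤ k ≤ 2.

Order the vertices as 1 < 2 < 3 < 4. Listing each simplex with vertices in this order, K has dimension 2 with simplices:

  0-simplices (4): [1], [2], [3], [4]
  1-simplices (6): [1,2], [1,3], [1,4], [2,3], [2,4], [3,4]
  2-simplices (4): [1,2,3], [1,2,4], [1,3,4], [2,3,4]

Hence C_0 ≅ Z^4, C_1 ≅ Z^6, C_2 ≅ Z^4.

Boundary ∂_1: C_1 → C_0 sends each edge [p,q] (with p < q) to q − p. For instance
  ∂[2,3] = [3] − [2].
The 4×6 boundary matrix has rank 3 and Smith normal form diag(1,1,1).

The boundary map ∂_2: C_2 → C_1 sends each 2-simplex [p,q,r] to [q,r] − [p,r] + [p,q]. For instance
  ∂[1,2,4] = [2,4] − [1,4] + [1,2],
  ∂[1,2,3] = [2,3] − [1,3] + [1,2].
This gives a 6×4 integer matrix of rank 3; reducing to Smith normal form yields diagonal entries (1,1,1).

From H_k ≅ ker(∂_k) / im(∂_{k+1}) we obtain:

  H_0: rank C_0 − rank ∂_1 = 4 − 3 = 1, and the invariant factors of ∂_1 are all 1, so H_0 = Z.
  H_1: rank ker ∂_1 − rank ∂_2 = (6 − 3) − 3 = 0, and the invariant factors of ∂_2 are all 1, so H_1 = 0.
  H_2: rank ker ∂_2 − rank ∂_3 = (4 − 3) − 0 = 1, and there is no ∂_3, so H_2 = Z.

As a check, the Euler characteristic is 4 − 6 + 4 = 2, which agrees with 1 − 0 + 1 = 2.

H_0 ≅ Z,  H_1 = 0,  H_2 ≅ Z.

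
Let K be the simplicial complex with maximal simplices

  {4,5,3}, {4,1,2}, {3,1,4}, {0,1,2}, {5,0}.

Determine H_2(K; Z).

Order the vertices as 0 < 1 < 2 < 3 < 4 < 5. Listing each simplex with vertices in this order, K has dimension 2 with simplices:

  0-simplices (6): [0], [1], [2], [3], [4], [5]
  1-simplices (10): [0,1], [0,2], [0,5], [1,2], [1,3], [1,4], [2,4], [3,4], [3,5], [4,5]
  2-simplices (4): [0,1,2], [1,2,4], [1,3,4], [3,4,5]

Hence C_0 ≅ Z^6, C_1 ≅ Z^10, C_2 ≅ Z^4.

The boundary map ∂_1: C_1 → C_0 maps an edge to its endpoints' difference, ∂[p,q] = q − p. For instance
  ∂[0,1] = [1] − [0].
The resulting 6×10 matrix has rank 5, and its Smith normal form has invariant factors (1,1,1,1,1).

∂_2: C_2 → C_1 sends each 2-simplex [p,q,r] to [q,r] − [p,r] + [p,q]. For instance
  ∂[0,1,2] = [1,2] − [0,2] + [0,1],
  ∂[3,4,5] = [4,5] − [3,5] + [3,4].
The 10×4 boundary matrix has rank 4 and Smith normal form diag(1,1,1,1).

Computing H_k = (kernel of ∂_k) / (image of ∂_{k+1}):

  H_2: rank ker ∂_2 − rank ∂_3 = (4 − 4) − 0 = 0, and there is no ∂_3, so H_2 = 0.

H_2 ≅ 0.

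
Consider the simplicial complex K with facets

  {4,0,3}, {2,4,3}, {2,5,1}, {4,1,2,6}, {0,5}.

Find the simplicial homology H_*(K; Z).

Take the total order 0 < 1 < 2 < 3 < 4 < 5 < 6 on the vertex set. Then K (dimension 3) consists of the simplices:

  0-simplices (7): [0], [1], [2], [3], [4], [5], [6]
  1-simplices (13): [0,3], [0,4], [0,5], [1,2], [1,4], [1,5], [1,6], [2,3], [2,4], [2,5], [2,6], [3,4], [4,6]
  2-simplices (7): [0,3,4], [1,2,4], [1,2,5], [1,2,6], [1,4,6], [2,3,4], [2,4,6]
  3-simplices (1): [1,2,4,6]

so the chain groups are C_0 ≅ Z^7, C_1 ≅ Z^13, C_2 ≅ Z^7, C_3 ≅ Z^1.

∂_1: C_1 → C_0 maps an edge to its endpoints' difference, ∂[p,q] = q − p. For instance
  ∂[4,6] = [6] − [4].
The 7×13 boundary matrix has rank 6 and Smith normal form diag(1,1,1,1,1,1).

Boundary ∂_2: C_2 → C_1 maps a triangle to the signed sum of its edges. For instance
  ∂[0,3,4] = [3,4] − [0,4] + [0,3],
  ∂[1,4,6] = [4,6] − [1,6] + [1,4].
The resulting 13×7 matrix has rank 6, and its Smith normal form has invariant factors (1,1,1,1,1,1).

∂_3: C_3 → C_2 sends each 3-simplex σ to the alternating sum Σ_i (−1)^i (σ with its i-th vertex removed). For instance
  ∂[1,2,4,6] = [2,4,6] − [1,4,6] + [1,2,6] − [1,2,4].
As a 7×1 matrix over Z this has rank 1, with invariant factors (1).

Now H_k = ker ∂_k / im ∂_{k+1}, so:

  H_0: rank C_0 − rank ∂_1 = 7 − 6 = 1, and the invariant factors of ∂_1 are all 1, so H_0 ≅ Z.
  H_1: rank ker ∂_1 − rank ∂_2 = (13 − 6) − 6 = 1, and the invariant factors of ∂_2 are all 1, so H_1 ≅ Z.
  H_2: rank ker ∂_2 − rank ∂_3 = (7 − 6) − 1 = 0, and the invariant factors of ∂_3 are all 1, so H_2 ≅ 0.
  H_3: rank ker ∂_3 − rank ∂_4 = (1 − 1) − 0 = 0, and there is no ∂_4, so H_3 ≅ 0.

As a check, the Euler characteristic is 7 − 13 + 7 − 1 = 0, which agrees with 1 − 1 + 0 − 0 = 0.

H_0 ≅ Z,  H_1 ≅ Z,  H_2 = 0,  H_3 = 0.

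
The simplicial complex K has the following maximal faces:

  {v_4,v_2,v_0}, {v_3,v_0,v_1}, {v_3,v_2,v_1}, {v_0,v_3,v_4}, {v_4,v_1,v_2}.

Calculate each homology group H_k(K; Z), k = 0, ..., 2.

H_0 = Z,  H_1 = Z,  H_2 = 0.

Take the total order v_0 < v_1 < v_2 < v_3 < v_4 on the vertex set. Then K (dimension 2) consists of the simplices:

  0-simplices (5): [v_0], [v_1], [v_2], [v_3], [v_4]
  1-simplices (10): [v_0,v_1], [v_0,v_2], [v_0,v_3], [v_0,v_4], [v_1,v_2], [v_1,v_3], [v_1,v_4], [v_2,v_3], [v_2,v_4], [v_3,v_4]
  2-simplices (5): [v_0,v_1,v_3], [v_0,v_2,v_4], [v_0,v_3,v_4], [v_1,v_2,v_3], [v_1,v_2,v_4]

Hence C_0 ≅ Z^5, C_1 ≅ Z^10, C_2 ≅ Z^5.

Boundary ∂_1: C_1 → C_0 maps an edge to its endpoints' difference, ∂[p,q] = q − p. For instance
  ∂[v_0,v_4] = [v_4] − [v_0].
The 5×10 boundary matrix has rank 4 and Smith normal form diag(1,1,1,1).

∂_2: C_2 → C_1 maps a triangle to the signed sum of its edges. For instance
  ∂[v_0,v_2,v_4] = [v_2,v_4] − [v_0,v_4] + [v_0,v_2],
  ∂[v_1,v_2,v_4] = [v_2,v_4] − [v_1,v_4] + [v_1,v_2].
The 10×5 boundary matrix has rank 5 and Smith normal form diag(1,1,1,1,1).

From H_k ≅ ker(∂_k) / im(∂_{k+1}) we obtain:

  H_0: rank C_0 − rank ∂_1 = 5 − 4 = 1, and the invariant factors of ∂_1 are all 1, so H_0 ≅ Z.
  H_1: rank ker ∂_1 − rank ∂_2 = (10 − 4) − 5 = 1, and the invariant factors of ∂_2 are all 1, so H_1 ≅ Z.
  H_2: rank ker ∂_2 − rank ∂_3 = (5 − 5) − 0 = 0, and there is no ∂_3, so H_2 ≅ 0.

As a check, the Euler characteristic is 5 − 10 + 5 = 0, which agrees with 1 − 1 + 0 = 0.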